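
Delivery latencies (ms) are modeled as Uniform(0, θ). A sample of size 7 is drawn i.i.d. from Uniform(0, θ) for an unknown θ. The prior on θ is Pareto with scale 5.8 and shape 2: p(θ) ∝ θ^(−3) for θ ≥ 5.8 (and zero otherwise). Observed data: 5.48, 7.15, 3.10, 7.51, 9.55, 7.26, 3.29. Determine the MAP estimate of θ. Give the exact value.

θ̂_MAP = 9.55

The Uniform(0, θ) likelihood is θ^(−n) for θ ≥ max(xᵢ), zero otherwise. Here max(xᵢ) = 9.55.
Posterior ∝ θ^(−3) · θ^(−7) = θ^(−10) on θ ≥ max(5.8, 9.55) = 9.55.
This density is strictly decreasing in θ, so the posterior mode lies at the lower boundary of the support.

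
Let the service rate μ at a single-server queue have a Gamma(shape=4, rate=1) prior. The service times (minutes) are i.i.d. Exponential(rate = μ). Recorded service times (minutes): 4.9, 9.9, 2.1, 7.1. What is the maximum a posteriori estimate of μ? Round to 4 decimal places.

The Exponential(rate=μ) likelihood is ∝ μ^n e^(−μΣtᵢ). Here n = 4 and Σtᵢ = 4.9 + 9.9 + 2.1 + 7.1 = 24.
Posterior ∝ μ^3e^(−1μ) · μ^4e^(−24μ) = μ^7e^(−25μ), i.e. Gamma(8, 25).
Mode = (a−1)/b = 7/25 ≈ 0.2800.

μ̂_MAP = 0.2800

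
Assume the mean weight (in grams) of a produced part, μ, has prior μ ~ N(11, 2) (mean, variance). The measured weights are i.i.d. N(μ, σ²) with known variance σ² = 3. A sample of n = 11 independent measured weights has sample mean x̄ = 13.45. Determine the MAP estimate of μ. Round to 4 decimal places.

μ̂_MAP = 13.1560

n = 11, x̄ = 13.45.
For a Normal prior and Normal likelihood with known variance, the posterior is Normal; its mode equals its mean, the precision-weighted average.
Prior precision 1/σ₀² = 1/2 = 0.5; data precision n/σ² = 11/3.
μ̂ = (0.5·11 + (11/3)·13.45) / (0.5 + 11/3) = (3289/60)/(25/6) = 13.1560.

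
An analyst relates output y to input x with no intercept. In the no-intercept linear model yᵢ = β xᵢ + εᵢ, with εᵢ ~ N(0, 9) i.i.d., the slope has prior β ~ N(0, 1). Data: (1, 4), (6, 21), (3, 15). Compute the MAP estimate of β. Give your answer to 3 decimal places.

β̂_MAP = 3.182

log p(β | y) = −Σ(yᵢ − βxᵢ)²/(2·9) − β²/(2·1) + const.
Setting the derivative to zero: Σxᵢ(yᵢ − βxᵢ)/9 − β/1 = 0, so β = Σxᵢyᵢ / (Σxᵢ² + σ²/τ²).
Σxᵢyᵢ = 1·4 + 6·21 + 3·15 = 175; Σxᵢ² = 46; σ²/τ² = 9.
β̂_MAP = 175 / (46 + 9) = 175/55 ≈ 3.182.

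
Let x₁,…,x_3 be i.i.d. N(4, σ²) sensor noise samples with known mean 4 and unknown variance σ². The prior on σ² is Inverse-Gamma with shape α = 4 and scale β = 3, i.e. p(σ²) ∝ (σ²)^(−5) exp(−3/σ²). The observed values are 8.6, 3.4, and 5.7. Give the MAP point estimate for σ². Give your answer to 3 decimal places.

σ̂²_MAP = 2.339

Sum of squared deviations about the known mean: SS = (8.6−4)² + (3.4−4)² + (5.7−4)² = 24.41.
The Normal likelihood contributes (σ²)^(−n/2) exp(−SS/(2σ²)), so the posterior is Inverse-Gamma(α + n/2, β + SS/2) = Inverse-Gamma(5.5, 15.205).
The mode of Inverse-Gamma(a, b) is b/(a+1) = 15.205/6.5 ≈ 2.339.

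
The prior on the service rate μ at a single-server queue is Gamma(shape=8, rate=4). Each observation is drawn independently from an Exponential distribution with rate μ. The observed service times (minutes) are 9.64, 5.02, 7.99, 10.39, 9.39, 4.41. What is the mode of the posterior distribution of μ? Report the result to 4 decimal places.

μ̂_MAP = 0.2557

The Exponential(rate=μ) likelihood is ∝ μ^n e^(−μΣtᵢ). Here n = 6 and Σtᵢ = 9.64 + 5.02 + 7.99 + 10.39 + 9.39 + 4.41 = 46.84.
Posterior ∝ μ^7e^(−4μ) · μ^6e^(−46.84μ) = μ^13e^(−50.84μ), i.e. Gamma(14, 50.84).
Mode = (a−1)/b = 13/50.84 ≈ 0.2557.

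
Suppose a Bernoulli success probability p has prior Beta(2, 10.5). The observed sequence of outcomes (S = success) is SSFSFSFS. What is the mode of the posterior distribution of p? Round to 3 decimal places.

p̂_MAP = 0.324

Prior: Beta(2, 10.5).
Data: 5 successes in 8 trials (from the sequence). The binomial likelihood contributes p^5(1−p)^3, so the posterior is Beta(2+5, 10.5+3) = Beta(7, 13.5).
For Beta(a, b) with a, b > 1 the mode is (a−1)/(a+b−2) = 6/18.5 ≈ 0.324.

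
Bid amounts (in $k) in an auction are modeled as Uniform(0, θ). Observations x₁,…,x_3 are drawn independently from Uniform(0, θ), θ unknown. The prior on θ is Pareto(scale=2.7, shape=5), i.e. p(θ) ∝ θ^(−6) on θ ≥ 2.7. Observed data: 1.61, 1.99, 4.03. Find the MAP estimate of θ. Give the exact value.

θ̂_MAP = 4.03

The Uniform(0, θ) likelihood is θ^(−n) for θ ≥ max(xᵢ), zero otherwise. Here max(xᵢ) = 4.03.
Posterior ∝ θ^(−6) · θ^(−3) = θ^(−9) on θ ≥ max(2.7, 4.03) = 4.03.
This density is strictly decreasing in θ, so the posterior mode lies at the lower boundary of the support.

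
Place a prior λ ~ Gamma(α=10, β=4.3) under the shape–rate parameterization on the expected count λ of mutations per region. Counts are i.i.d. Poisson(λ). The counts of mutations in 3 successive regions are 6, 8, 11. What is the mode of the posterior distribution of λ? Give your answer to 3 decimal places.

λ̂_MAP = 4.658

Σxᵢ = 6+8+11 = 25, with n = 3.
Posterior ∝ λ^9e^(−4.3λ) · λ^25e^(−3λ) = λ^34e^(−7.3λ), i.e. Gamma(shape=35, rate=7.3).
The mode of a Gamma(a, b) with a ≥ 1 (shape–rate) is (a−1)/b = 34/7.3 ≈ 4.658.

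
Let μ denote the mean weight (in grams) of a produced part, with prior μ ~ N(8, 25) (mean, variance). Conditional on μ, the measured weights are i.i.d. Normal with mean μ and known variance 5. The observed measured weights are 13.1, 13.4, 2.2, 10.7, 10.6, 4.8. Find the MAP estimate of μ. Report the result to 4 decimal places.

μ̂_MAP = 9.0968

n = 6; x̄ = (13.1 + 13.4 + 2.2 + 10.7 + 10.6 + 4.8)/6 = 54.8/6 = 137/15 ≈ 9.1333.
For a Normal prior and Normal likelihood with known variance, the posterior is Normal; its mode equals its mean, the precision-weighted average.
Prior precision 1/σ₀² = 1/25 = 0.04; data precision n/σ² = 6/5 = 1.2.
μ̂ = (0.04·8 + 1.2·(137/15)) / (0.04 + 1.2) = 11.28/1.24 = 282/31 ≈ 9.0968.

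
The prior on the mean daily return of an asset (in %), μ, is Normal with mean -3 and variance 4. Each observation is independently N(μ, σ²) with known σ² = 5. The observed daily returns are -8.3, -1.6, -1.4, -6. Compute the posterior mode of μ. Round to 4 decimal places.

μ̂_MAP = -4.0095

n = 4; x̄ = ((-8.3) + (-1.6) + (-1.4) + (-6))/4 = -17.3/4 = -4.325.
For a Normal prior and Normal likelihood with known variance, the posterior is Normal; its mode equals its mean, the precision-weighted average.
Prior precision 1/σ₀² = 1/4 = 0.25; data precision n/σ² = 4/5 = 0.8.
μ̂ = (0.25·(-3) + 0.8·(-4.325)) / (0.25 + 0.8) = (-4.21)/1.05 = -421/105 ≈ -4.0095.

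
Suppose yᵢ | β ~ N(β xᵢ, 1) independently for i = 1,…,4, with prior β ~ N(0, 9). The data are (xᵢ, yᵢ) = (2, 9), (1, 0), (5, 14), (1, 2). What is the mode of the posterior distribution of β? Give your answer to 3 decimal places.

β̂_MAP = 2.893

log p(β | y) = −Σ(yᵢ − βxᵢ)²/(2·1) − β²/(2·9) + const.
Setting the derivative to zero: Σxᵢ(yᵢ − βxᵢ)/1 − β/9 = 0, so β = Σxᵢyᵢ / (Σxᵢ² + σ²/τ²).
Σxᵢyᵢ = 2·9 + 1·0 + 5·14 + 1·2 = 90; Σxᵢ² = 31; σ²/τ² = 1/9.
β̂_MAP = 90 / (31 + 1/9) = 90/(280/9) = 81/28 ≈ 2.893.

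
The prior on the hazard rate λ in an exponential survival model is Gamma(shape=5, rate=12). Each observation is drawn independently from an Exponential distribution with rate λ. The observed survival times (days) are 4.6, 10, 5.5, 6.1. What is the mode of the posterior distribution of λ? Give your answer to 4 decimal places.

The Exponential(rate=λ) likelihood is ∝ λ^n e^(−λΣtᵢ). Here n = 4 and Σtᵢ = 4.6 + 10 + 5.5 + 6.1 = 26.2.
Posterior ∝ λ^4e^(−12λ) · λ^4e^(−26.2λ) = λ^8e^(−38.2λ), i.e. Gamma(9, 38.2).
Mode = (a−1)/b = 8/38.2 ≈ 0.2094.

λ̂_MAP = 0.2094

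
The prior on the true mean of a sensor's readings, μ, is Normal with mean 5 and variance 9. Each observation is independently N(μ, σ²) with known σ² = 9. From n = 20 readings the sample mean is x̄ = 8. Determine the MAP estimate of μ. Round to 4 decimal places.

n = 20, x̄ = 8.
For a Normal prior and Normal likelihood with known variance, the posterior is Normal; its mode equals its mean, the precision-weighted average.
Prior precision 1/σ₀² = 1/9; data precision n/σ² = 20/9.
μ̂ = ((1/9)·5 + (20/9)·8) / (1/9 + 20/9) = (55/3)/(7/3) = 55/7 ≈ 7.8571.

μ̂_MAP = 7.8571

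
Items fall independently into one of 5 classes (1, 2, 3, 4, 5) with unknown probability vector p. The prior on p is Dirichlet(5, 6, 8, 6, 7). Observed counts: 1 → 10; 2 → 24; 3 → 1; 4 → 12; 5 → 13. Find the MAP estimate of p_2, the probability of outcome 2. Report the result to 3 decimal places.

The posterior is Dirichlet(αᵢ + nᵢ) = Dirichlet(15, 30, 9, 18, 20).
For a Dirichlet(a₁,…,a_K) with all aᵢ > 1, the mode has j-th component (aⱼ − 1)/(Σaᵢ − K).
Here Σaᵢ = 92 and K = 5, so p_2 = (30 − 1)/(92 − 5) = 29/87 ≈ 0.333.

MAP estimate: 0.333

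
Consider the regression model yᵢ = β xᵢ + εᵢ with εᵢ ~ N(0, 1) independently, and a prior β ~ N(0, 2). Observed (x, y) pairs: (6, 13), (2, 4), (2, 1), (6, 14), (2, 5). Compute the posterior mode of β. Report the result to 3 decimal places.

β̂_MAP = 2.154

log p(β | y) = −Σ(yᵢ − βxᵢ)²/(2·1) − β²/(2·2) + const.
Setting the derivative to zero: Σxᵢ(yᵢ − βxᵢ)/1 − β/2 = 0, so β = Σxᵢyᵢ / (Σxᵢ² + σ²/τ²).
Σxᵢyᵢ = 6·13 + 2·4 + 2·1 + 6·14 + 2·5 = 182; Σxᵢ² = 84; σ²/τ² = 0.5.
β̂_MAP = 182 / (84 + 0.5) = 182/84.5 ≈ 2.154.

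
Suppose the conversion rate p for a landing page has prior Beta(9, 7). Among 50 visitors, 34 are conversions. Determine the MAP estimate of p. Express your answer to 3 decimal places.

Prior: Beta(9, 7).
Data: 34 successes in 50 trials. The binomial likelihood contributes p^34(1−p)^16, so the posterior is Beta(9+34, 7+16) = Beta(43, 23).
For Beta(a, b) with a, b > 1 the mode is (a−1)/(a+b−2) = 42/64 ≈ 0.656.

p̂_MAP = 0.656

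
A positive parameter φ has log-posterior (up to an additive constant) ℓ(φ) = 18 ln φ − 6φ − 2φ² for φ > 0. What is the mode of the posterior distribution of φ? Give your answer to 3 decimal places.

φ̂_MAP = 1.500

ℓ'(φ) = 18/φ − 6 − 4φ. Setting this to zero and multiplying by φ: 4φ² + 6φ − 18 = 0.
φ = (−6 + √(6² + 4·4·18)) / (2·4) = (−6 + √324) / 8 = (−6 + 18)/8 = 3/2.
ℓ''(φ) = −18/φ² − 4 < 0, confirming a maximum.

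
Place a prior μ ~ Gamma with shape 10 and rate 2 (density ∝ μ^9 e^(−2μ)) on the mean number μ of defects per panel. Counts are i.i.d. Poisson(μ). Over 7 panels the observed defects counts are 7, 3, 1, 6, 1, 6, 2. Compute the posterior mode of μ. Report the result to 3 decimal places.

Σxᵢ = 7+3+1+6+1+6+2 = 26, with n = 7.
Posterior ∝ μ^9e^(−2μ) · μ^26e^(−7μ) = μ^35e^(−9μ), i.e. Gamma(shape=36, rate=9).
The mode of a Gamma(a, b) with a ≥ 1 (shape–rate) is (a−1)/b = 35/9 ≈ 3.889.

μ̂_MAP = 3.889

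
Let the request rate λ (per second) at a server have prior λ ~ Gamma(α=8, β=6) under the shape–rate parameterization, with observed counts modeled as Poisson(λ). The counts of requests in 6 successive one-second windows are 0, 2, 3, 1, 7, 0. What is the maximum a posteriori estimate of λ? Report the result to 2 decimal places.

Σxᵢ = 0+2+3+1+7+0 = 13, with n = 6.
Posterior ∝ λ^7e^(−6λ) · λ^13e^(−6λ) = λ^20e^(−12λ), i.e. Gamma(shape=21, rate=12).
The mode of a Gamma(a, b) with a ≥ 1 (shape–rate) is (a−1)/b = 20/12 ≈ 1.67.

λ̂_MAP = 1.67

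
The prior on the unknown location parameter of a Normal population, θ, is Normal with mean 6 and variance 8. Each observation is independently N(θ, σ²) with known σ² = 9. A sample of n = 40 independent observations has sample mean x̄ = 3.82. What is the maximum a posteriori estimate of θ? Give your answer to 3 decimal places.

θ̂_MAP = 3.880

n = 40, x̄ = 3.82.
For a Normal prior and Normal likelihood with known variance, the posterior is Normal; its mode equals its mean, the precision-weighted average.
Prior precision 1/σ₀² = 1/8 = 0.125; data precision n/σ² = 40/9.
θ̂ = (0.125·6 + (40/9)·3.82) / (0.125 + 40/9) = (3191/180)/(329/72) = 6382/1645 ≈ 3.880.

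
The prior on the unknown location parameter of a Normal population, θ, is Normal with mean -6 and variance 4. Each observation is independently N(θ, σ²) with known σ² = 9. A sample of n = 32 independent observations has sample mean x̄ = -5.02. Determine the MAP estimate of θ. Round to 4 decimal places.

n = 32, x̄ = -5.02.
For a Normal prior and Normal likelihood with known variance, the posterior is Normal; its mode equals its mean, the precision-weighted average.
Prior precision 1/σ₀² = 1/4 = 0.25; data precision n/σ² = 32/9.
θ̂ = (0.25·(-6) + (32/9)·(-5.02)) / (0.25 + 32/9) = (-8707/450)/(137/36) = -17414/3425 ≈ -5.0844.

θ̂_MAP = -5.0844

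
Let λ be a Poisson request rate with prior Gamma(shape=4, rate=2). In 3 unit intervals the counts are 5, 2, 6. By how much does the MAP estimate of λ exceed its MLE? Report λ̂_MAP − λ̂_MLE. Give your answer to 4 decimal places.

Σxᵢ = 13. Posterior is Gamma(17, 5); MAP = (17−1)/5 = 16/5 ≈ 3.20000.
MLE = x̄ = 13/3 ≈ 4.33333.
Difference = 16/5 − 13/3 = -17/15 ≈ -1.1333.

MAP − MLE = -1.1333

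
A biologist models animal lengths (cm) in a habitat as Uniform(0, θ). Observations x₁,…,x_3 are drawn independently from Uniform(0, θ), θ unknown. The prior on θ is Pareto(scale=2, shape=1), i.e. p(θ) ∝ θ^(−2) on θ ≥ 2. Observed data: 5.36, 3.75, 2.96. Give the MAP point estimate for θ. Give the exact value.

The Uniform(0, θ) likelihood is θ^(−n) for θ ≥ max(xᵢ), zero otherwise. Here max(xᵢ) = 5.36.
Posterior ∝ θ^(−2) · θ^(−3) = θ^(−5) on θ ≥ max(2, 5.36) = 5.36.
This density is strictly decreasing in θ, so the posterior mode lies at the lower boundary of the support.

θ̂_MAP = 5.36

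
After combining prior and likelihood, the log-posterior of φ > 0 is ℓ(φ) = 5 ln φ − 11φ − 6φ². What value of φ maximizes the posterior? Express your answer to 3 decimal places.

ℓ'(φ) = 5/φ − 11 − 12φ. Setting this to zero and multiplying by φ: 12φ² + 11φ − 5 = 0.
φ = (−11 + √(11² + 4·12·5)) / (2·12) = (−11 + √361) / 24 = (−11 + 19)/24 = 1/3.
ℓ''(φ) = −5/φ² − 12 < 0, confirming a maximum.

φ̂_MAP = 0.333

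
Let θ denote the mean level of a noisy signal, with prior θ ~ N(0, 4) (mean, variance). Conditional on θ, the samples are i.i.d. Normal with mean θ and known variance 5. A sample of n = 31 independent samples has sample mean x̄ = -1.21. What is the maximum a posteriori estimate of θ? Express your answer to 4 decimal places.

n = 31, x̄ = -1.21.
For a Normal prior and Normal likelihood with known variance, the posterior is Normal; its mode equals its mean, the precision-weighted average.
Prior precision 1/σ₀² = 1/4 = 0.25; data precision n/σ² = 31/5 = 6.2.
θ̂ = (0.25·0 + 6.2·(-1.21)) / (0.25 + 6.2) = (-7.502)/6.45 = -3751/3225 ≈ -1.1631.

θ̂_MAP = -1.1631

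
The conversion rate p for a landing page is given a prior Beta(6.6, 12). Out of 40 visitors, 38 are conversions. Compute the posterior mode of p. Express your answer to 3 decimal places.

Prior: Beta(6.6, 12).
Data: 38 successes in 40 trials. The binomial likelihood contributes p^38(1−p)^2, so the posterior is Beta(6.6+38, 12+2) = Beta(44.6, 14).
For Beta(a, b) with a, b > 1 the mode is (a−1)/(a+b−2) = 43.6/56.6 ≈ 0.770.

p̂_MAP = 0.770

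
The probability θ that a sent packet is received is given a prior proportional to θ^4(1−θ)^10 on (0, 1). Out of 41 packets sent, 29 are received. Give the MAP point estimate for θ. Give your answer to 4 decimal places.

The prior density ∝ θ^4(1−θ)^10 is the kernel of Beta(5, 11).
Data: 29 successes in 41 trials. The binomial likelihood contributes θ^29(1−θ)^12, so the posterior is Beta(5+29, 11+12) = Beta(34, 23).
For Beta(a, b) with a, b > 1 the mode is (a−1)/(a+b−2) = 33/55 ≈ 0.6000.

θ̂_MAP = 0.6000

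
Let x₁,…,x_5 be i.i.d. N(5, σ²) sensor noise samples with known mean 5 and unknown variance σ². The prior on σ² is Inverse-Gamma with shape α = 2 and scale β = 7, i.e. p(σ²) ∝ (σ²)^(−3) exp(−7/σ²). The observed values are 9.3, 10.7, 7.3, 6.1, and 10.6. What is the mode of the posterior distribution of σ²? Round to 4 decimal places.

σ̂²_MAP = 9.3491

Sum of squared deviations about the known mean: SS = (9.3−5)² + (10.7−5)² + (7.3−5)² + (6.1−5)² + (10.6−5)² = 88.84.
The Normal likelihood contributes (σ²)^(−n/2) exp(−SS/(2σ²)), so the posterior is Inverse-Gamma(α + n/2, β + SS/2) = Inverse-Gamma(4.5, 51.42).
The mode of Inverse-Gamma(a, b) is b/(a+1) = 51.42/5.5 ≈ 9.3491.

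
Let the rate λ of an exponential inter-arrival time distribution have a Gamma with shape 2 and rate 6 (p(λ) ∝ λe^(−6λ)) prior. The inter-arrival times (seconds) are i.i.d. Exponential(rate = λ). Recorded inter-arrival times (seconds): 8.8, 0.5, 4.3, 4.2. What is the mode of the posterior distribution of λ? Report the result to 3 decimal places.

The Exponential(rate=λ) likelihood is ∝ λ^n e^(−λΣtᵢ). Here n = 4 and Σtᵢ = 8.8 + 0.5 + 4.3 + 4.2 = 17.8.
Posterior ∝ λe^(−6λ) · λ^4e^(−17.8λ) = λ^5e^(−23.8λ), i.e. Gamma(6, 23.8).
Mode = (a−1)/b = 5/23.8 ≈ 0.210.

λ̂_MAP = 0.210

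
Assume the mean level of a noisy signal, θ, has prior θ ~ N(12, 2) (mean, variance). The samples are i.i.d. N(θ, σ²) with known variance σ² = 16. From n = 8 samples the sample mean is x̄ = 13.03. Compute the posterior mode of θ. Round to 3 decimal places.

θ̂_MAP = 12.515

n = 8, x̄ = 13.03.
For a Normal prior and Normal likelihood with known variance, the posterior is Normal; its mode equals its mean, the precision-weighted average.
Prior precision 1/σ₀² = 1/2 = 0.5; data precision n/σ² = 8/16 = 0.5.
θ̂ = (0.5·12 + 0.5·13.03) / (0.5 + 0.5) = 12.515/1 = 12.515.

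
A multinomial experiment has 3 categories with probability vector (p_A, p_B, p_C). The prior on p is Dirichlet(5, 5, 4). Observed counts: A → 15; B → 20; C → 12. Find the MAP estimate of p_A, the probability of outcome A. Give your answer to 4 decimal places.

The posterior is Dirichlet(αᵢ + nᵢ) = Dirichlet(20, 25, 16).
For a Dirichlet(a₁,…,a_K) with all aᵢ > 1, the mode has j-th component (aⱼ − 1)/(Σaᵢ − K).
Here Σaᵢ = 61 and K = 3, so p_A = (20 − 1)/(61 − 3) = 19/58 ≈ 0.3276.

MAP estimate of p_A = 0.3276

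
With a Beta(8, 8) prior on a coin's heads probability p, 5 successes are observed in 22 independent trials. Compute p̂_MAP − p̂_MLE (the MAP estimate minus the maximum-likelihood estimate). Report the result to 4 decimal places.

Posterior is Beta(13, 25); MAP = (13−1)/(38−2) = 12/36 ≈ 0.33333.
MLE ignores the prior: p̂_MLE = k/n = 5/22 ≈ 0.22727.
Difference = 12/36 − 5/22 = 7/66 ≈ 0.1061.

MAP − MLE = 0.1061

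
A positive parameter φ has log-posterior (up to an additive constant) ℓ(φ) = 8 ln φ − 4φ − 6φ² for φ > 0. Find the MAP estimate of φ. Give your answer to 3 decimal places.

φ̂_MAP = 0.667

ℓ'(φ) = 8/φ − 4 − 12φ. Setting this to zero and multiplying by φ: 12φ² + 4φ − 8 = 0.
φ = (−4 + √(4² + 4·12·8)) / (2·12) = (−4 + √400) / 24 = (−4 + 20)/24 = 2/3.
ℓ''(φ) = −8/φ² − 12 < 0, confirming a maximum.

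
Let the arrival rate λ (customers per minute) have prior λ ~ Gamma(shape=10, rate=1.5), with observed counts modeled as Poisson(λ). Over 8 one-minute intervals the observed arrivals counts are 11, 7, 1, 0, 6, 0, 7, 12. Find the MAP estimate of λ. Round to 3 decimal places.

Σxᵢ = 11+7+1+0+6+0+7+12 = 44, with n = 8.
Posterior ∝ λ^9e^(−1.5λ) · λ^44e^(−8λ) = λ^53e^(−9.5λ), i.e. Gamma(shape=54, rate=9.5).
The mode of a Gamma(a, b) with a ≥ 1 (shape–rate) is (a−1)/b = 53/9.5 ≈ 5.579.

λ̂_MAP = 5.579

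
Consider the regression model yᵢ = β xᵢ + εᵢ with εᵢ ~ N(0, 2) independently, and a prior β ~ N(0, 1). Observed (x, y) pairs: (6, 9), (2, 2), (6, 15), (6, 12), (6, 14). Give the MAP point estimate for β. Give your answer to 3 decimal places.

β̂_MAP = 2.027

log p(β | y) = −Σ(yᵢ − βxᵢ)²/(2·2) − β²/(2·1) + const.
Setting the derivative to zero: Σxᵢ(yᵢ − βxᵢ)/2 − β/1 = 0, so β = Σxᵢyᵢ / (Σxᵢ² + σ²/τ²).
Σxᵢyᵢ = 6·9 + 2·2 + 6·15 + 6·12 + 6·14 = 304; Σxᵢ² = 148; σ²/τ² = 2.
β̂_MAP = 304 / (148 + 2) = 304/150 ≈ 2.027.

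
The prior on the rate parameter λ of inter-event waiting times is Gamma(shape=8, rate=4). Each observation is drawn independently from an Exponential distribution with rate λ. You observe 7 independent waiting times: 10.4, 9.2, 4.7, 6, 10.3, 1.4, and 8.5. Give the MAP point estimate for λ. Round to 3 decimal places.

λ̂_MAP = 0.257

The Exponential(rate=λ) likelihood is ∝ λ^n e^(−λΣtᵢ). Here n = 7 and Σtᵢ = 10.4 + 9.2 + 4.7 + 6 + 10.3 + 1.4 + 8.5 = 50.5.
Posterior ∝ λ^7e^(−4λ) · λ^7e^(−50.5λ) = λ^14e^(−54.5λ), i.e. Gamma(15, 54.5).
Mode = (a−1)/b = 14/54.5 ≈ 0.257.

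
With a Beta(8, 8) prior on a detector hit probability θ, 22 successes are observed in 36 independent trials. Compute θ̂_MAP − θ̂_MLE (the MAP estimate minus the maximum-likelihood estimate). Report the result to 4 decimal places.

MAP − MLE = -0.0311

Posterior is Beta(30, 22); MAP = (30−1)/(52−2) = 29/50 ≈ 0.58000.
MLE ignores the prior: θ̂_MLE = k/n = 22/36 ≈ 0.61111.
Difference = 29/50 − 22/36 = -7/225 ≈ -0.0311.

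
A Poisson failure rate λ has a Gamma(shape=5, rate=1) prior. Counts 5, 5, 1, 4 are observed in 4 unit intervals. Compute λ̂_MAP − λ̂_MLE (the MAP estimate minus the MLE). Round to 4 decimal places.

MAP − MLE = 0.0500

Σxᵢ = 15. Posterior is Gamma(20, 5); MAP = (20−1)/5 = 19/5 ≈ 3.80000.
MLE = x̄ = 15/4 ≈ 3.75000.
Difference = 19/5 − 15/4 = 1/20 ≈ 0.0500.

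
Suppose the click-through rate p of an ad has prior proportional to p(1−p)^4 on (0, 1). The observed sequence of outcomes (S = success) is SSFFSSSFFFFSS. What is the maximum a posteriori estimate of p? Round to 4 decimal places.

p̂_MAP = 0.4444

The prior density ∝ p(1−p)^4 is the kernel of Beta(2, 5).
Data: 7 successes in 13 trials (from the sequence). The binomial likelihood contributes p^7(1−p)^6, so the posterior is Beta(2+7, 5+6) = Beta(9, 11).
For Beta(a, b) with a, b > 1 the mode is (a−1)/(a+b−2) = 8/18 ≈ 0.4444.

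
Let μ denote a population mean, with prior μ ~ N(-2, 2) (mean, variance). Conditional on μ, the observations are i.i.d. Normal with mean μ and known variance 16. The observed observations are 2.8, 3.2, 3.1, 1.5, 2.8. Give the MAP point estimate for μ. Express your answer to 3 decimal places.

n = 5; x̄ = (2.8 + 3.2 + 3.1 + 1.5 + 2.8)/5 = 13.4/5 = 2.68.
For a Normal prior and Normal likelihood with known variance, the posterior is Normal; its mode equals its mean, the precision-weighted average.
Prior precision 1/σ₀² = 1/2 = 0.5; data precision n/σ² = 5/16 = 0.3125.
μ̂ = (0.5·(-2) + 0.3125·2.68) / (0.5 + 0.3125) = (-0.1625)/0.8125 = -0.200.

μ̂_MAP = -0.200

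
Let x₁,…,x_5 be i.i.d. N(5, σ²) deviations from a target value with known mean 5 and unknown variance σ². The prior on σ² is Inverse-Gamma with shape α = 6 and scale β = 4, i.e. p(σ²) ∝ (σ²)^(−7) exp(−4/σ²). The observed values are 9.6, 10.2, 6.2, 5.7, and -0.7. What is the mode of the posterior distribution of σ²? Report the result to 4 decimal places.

Sum of squared deviations about the known mean: SS = (9.6−5)² + (10.2−5)² + (6.2−5)² + (5.7−5)² + (-0.7−5)² = 82.62.
The Normal likelihood contributes (σ²)^(−n/2) exp(−SS/(2σ²)), so the posterior is Inverse-Gamma(α + n/2, β + SS/2) = Inverse-Gamma(8.5, 45.31).
The mode of Inverse-Gamma(a, b) is b/(a+1) = 45.31/9.5 ≈ 4.7695.

σ̂²_MAP = 4.7695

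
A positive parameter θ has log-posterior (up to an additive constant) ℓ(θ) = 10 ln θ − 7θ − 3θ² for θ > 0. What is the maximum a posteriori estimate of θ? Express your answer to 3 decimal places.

ℓ'(θ) = 10/θ − 7 − 6θ. Setting this to zero and multiplying by θ: 6θ² + 7θ − 10 = 0.
θ = (−7 + √(7² + 4·6·10)) / (2·6) = (−7 + √289) / 12 = (−7 + 17)/12 = 5/6.
ℓ''(θ) = −10/θ² − 6 < 0, confirming a maximum.

θ̂_MAP = 0.833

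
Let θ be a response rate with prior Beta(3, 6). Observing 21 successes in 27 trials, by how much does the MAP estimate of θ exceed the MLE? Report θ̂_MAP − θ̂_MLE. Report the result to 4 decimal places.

MAP − MLE = -0.1013

Posterior is Beta(24, 12); MAP = (24−1)/(36−2) = 23/34 ≈ 0.67647.
MLE ignores the prior: θ̂_MLE = k/n = 21/27 ≈ 0.77778.
Difference = 23/34 − 21/27 = -31/306 ≈ -0.1013.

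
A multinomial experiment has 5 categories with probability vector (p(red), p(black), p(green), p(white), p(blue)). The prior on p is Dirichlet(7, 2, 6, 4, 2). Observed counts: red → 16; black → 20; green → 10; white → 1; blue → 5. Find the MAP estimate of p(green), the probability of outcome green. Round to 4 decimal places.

MAP estimate of p(green) = 0.2206

The posterior is Dirichlet(αᵢ + nᵢ) = Dirichlet(23, 22, 16, 5, 7).
For a Dirichlet(a₁,…,a_K) with all aᵢ > 1, the mode has j-th component (aⱼ − 1)/(Σaᵢ − K).
Here Σaᵢ = 73 and K = 5, so p(green) = (16 − 1)/(73 − 5) = 15/68 ≈ 0.2206.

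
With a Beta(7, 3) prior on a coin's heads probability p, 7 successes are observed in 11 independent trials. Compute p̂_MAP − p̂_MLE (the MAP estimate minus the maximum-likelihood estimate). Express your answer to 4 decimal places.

Posterior is Beta(14, 7); MAP = (14−1)/(21−2) = 13/19 ≈ 0.68421.
MLE ignores the prior: p̂_MLE = k/n = 7/11 ≈ 0.63636.
Difference = 13/19 − 7/11 = 10/209 ≈ 0.0478.

MAP − MLE = 0.0478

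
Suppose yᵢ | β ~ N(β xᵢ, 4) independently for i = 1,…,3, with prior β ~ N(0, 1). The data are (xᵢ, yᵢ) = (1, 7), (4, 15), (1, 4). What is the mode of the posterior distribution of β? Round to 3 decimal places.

log p(β | y) = −Σ(yᵢ − βxᵢ)²/(2·4) − β²/(2·1) + const.
Setting the derivative to zero: Σxᵢ(yᵢ − βxᵢ)/4 − β/1 = 0, so β = Σxᵢyᵢ / (Σxᵢ² + σ²/τ²).
Σxᵢyᵢ = 1·7 + 4·15 + 1·4 = 71; Σxᵢ² = 18; σ²/τ² = 4.
β̂_MAP = 71 / (18 + 4) = 71/22 ≈ 3.227.

β̂_MAP = 3.227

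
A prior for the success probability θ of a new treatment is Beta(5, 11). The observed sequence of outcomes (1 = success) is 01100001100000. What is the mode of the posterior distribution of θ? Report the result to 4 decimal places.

θ̂_MAP = 0.2857

Prior: Beta(5, 11).
Data: 4 successes in 14 trials (from the sequence). The binomial likelihood contributes θ^4(1−θ)^10, so the posterior is Beta(5+4, 11+10) = Beta(9, 21).
For Beta(a, b) with a, b > 1 the mode is (a−1)/(a+b−2) = 8/28 ≈ 0.2857.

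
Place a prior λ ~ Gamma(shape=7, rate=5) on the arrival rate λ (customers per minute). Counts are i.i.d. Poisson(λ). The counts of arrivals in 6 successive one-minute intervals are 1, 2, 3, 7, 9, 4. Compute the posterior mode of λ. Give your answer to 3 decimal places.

λ̂_MAP = 2.909

Σxᵢ = 1+2+3+7+9+4 = 26, with n = 6.
Posterior ∝ λ^6e^(−5λ) · λ^26e^(−6λ) = λ^32e^(−11λ), i.e. Gamma(shape=33, rate=11).
The mode of a Gamma(a, b) with a ≥ 1 (shape–rate) is (a−1)/b = 32/11 ≈ 2.909.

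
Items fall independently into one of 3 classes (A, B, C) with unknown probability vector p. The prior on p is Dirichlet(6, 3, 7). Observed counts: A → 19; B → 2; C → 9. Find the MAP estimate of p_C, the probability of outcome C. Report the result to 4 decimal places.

The posterior is Dirichlet(αᵢ + nᵢ) = Dirichlet(25, 5, 16).
For a Dirichlet(a₁,…,a_K) with all aᵢ > 1, the mode has j-th component (aⱼ − 1)/(Σaᵢ − K).
Here Σaᵢ = 46 and K = 3, so p_C = (16 − 1)/(46 − 3) = 15/43 ≈ 0.3488.

MAP estimate of p_C = 0.3488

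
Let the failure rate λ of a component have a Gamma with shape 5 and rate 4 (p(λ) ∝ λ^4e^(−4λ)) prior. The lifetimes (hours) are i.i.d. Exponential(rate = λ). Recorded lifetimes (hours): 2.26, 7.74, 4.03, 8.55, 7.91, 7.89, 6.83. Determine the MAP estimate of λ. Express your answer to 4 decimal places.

The Exponential(rate=λ) likelihood is ∝ λ^n e^(−λΣtᵢ). Here n = 7 and Σtᵢ = 2.26 + 7.74 + 4.03 + 8.55 + 7.91 + 7.89 + 6.83 = 45.21.
Posterior ∝ λ^4e^(−4λ) · λ^7e^(−45.21λ) = λ^11e^(−49.21λ), i.e. Gamma(12, 49.21).
Mode = (a−1)/b = 11/49.21 ≈ 0.2235.

λ̂_MAP = 0.2235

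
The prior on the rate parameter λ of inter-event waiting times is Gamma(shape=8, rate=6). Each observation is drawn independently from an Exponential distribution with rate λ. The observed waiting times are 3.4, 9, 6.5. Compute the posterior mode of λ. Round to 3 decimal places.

λ̂_MAP = 0.402

The Exponential(rate=λ) likelihood is ∝ λ^n e^(−λΣtᵢ). Here n = 3 and Σtᵢ = 3.4 + 9 + 6.5 = 18.9.
Posterior ∝ λ^7e^(−6λ) · λ^3e^(−18.9λ) = λ^10e^(−24.9λ), i.e. Gamma(11, 24.9).
Mode = (a−1)/b = 10/24.9 ≈ 0.402.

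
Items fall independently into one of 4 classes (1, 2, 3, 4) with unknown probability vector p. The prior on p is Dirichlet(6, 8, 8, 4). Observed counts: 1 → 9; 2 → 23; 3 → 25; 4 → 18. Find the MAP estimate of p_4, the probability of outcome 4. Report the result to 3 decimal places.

The posterior is Dirichlet(αᵢ + nᵢ) = Dirichlet(15, 31, 33, 22).
For a Dirichlet(a₁,…,a_K) with all aᵢ > 1, the mode has j-th component (aⱼ − 1)/(Σaᵢ − K).
Here Σaᵢ = 101 and K = 4, so p_4 = (22 − 1)/(101 − 4) = 21/97 ≈ 0.216.

MAP estimate: 0.216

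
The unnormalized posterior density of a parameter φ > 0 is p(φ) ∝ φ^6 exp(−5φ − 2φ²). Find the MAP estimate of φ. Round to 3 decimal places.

φ̂_MAP = 0.750

ℓ'(φ) = 6/φ − 5 − 4φ. Setting this to zero and multiplying by φ: 4φ² + 5φ − 6 = 0.
φ = (−5 + √(5² + 4·4·6)) / (2·4) = (−5 + √121) / 8 = (−5 + 11)/8 = 3/4.
ℓ''(φ) = −6/φ² − 4 < 0, confirming a maximum.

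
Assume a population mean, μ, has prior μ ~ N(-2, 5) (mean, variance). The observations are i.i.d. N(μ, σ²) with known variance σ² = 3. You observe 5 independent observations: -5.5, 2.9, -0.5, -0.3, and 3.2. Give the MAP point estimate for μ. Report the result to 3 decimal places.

n = 5; x̄ = ((-5.5) + 2.9 + (-0.5) + (-0.3) + 3.2)/5 = -0.2/5 = -0.04.
For a Normal prior and Normal likelihood with known variance, the posterior is Normal; its mode equals its mean, the precision-weighted average.
Prior precision 1/σ₀² = 1/5 = 0.2; data precision n/σ² = 5/3.
μ̂ = (0.2·(-2) + (5/3)·(-0.04)) / (0.2 + 5/3) = (-7/15)/(28/15) = -0.250.

μ̂_MAP = -0.250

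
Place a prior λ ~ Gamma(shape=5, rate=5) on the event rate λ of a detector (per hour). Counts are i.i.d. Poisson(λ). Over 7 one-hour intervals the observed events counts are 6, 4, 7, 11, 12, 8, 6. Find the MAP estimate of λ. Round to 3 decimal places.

λ̂_MAP = 4.833

Σxᵢ = 6+4+7+11+12+8+6 = 54, with n = 7.
Posterior ∝ λ^4e^(−5λ) · λ^54e^(−7λ) = λ^58e^(−12λ), i.e. Gamma(shape=59, rate=12).
The mode of a Gamma(a, b) with a ≥ 1 (shape–rate) is (a−1)/b = 58/12 ≈ 4.833.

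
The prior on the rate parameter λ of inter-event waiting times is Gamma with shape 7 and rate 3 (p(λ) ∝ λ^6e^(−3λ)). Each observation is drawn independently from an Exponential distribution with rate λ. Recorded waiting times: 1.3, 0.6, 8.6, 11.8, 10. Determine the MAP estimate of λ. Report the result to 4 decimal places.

The Exponential(rate=λ) likelihood is ∝ λ^n e^(−λΣtᵢ). Here n = 5 and Σtᵢ = 1.3 + 0.6 + 8.6 + 11.8 + 10 = 32.3.
Posterior ∝ λ^6e^(−3λ) · λ^5e^(−32.3λ) = λ^11e^(−35.3λ), i.e. Gamma(12, 35.3).
Mode = (a−1)/b = 11/35.3 ≈ 0.3116.

λ̂_MAP = 0.3116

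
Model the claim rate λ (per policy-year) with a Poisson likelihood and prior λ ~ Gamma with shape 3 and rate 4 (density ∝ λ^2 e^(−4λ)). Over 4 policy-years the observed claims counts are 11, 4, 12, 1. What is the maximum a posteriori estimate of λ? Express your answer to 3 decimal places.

λ̂_MAP = 3.750

Σxᵢ = 11+4+12+1 = 28, with n = 4.
Posterior ∝ λ^2e^(−4λ) · λ^28e^(−4λ) = λ^30e^(−8λ), i.e. Gamma(shape=31, rate=8).
The mode of a Gamma(a, b) with a ≥ 1 (shape–rate) is (a−1)/b = 30/8 ≈ 3.750.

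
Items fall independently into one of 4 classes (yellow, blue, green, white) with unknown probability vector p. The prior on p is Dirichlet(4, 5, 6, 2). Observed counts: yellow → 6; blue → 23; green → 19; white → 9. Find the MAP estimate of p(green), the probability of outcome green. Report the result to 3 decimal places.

The posterior is Dirichlet(αᵢ + nᵢ) = Dirichlet(10, 28, 25, 11).
For a Dirichlet(a₁,…,a_K) with all aᵢ > 1, the mode has j-th component (aⱼ − 1)/(Σaᵢ − K).
Here Σaᵢ = 74 and K = 4, so p(green) = (25 − 1)/(74 − 4) = 24/70 ≈ 0.343.

MAP estimate of p(green) = 0.343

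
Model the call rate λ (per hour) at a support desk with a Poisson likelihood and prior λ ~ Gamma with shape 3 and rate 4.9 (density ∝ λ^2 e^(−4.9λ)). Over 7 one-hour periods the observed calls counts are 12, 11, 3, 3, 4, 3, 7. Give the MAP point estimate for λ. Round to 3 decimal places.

λ̂_MAP = 3.782

Σxᵢ = 12+11+3+3+4+3+7 = 43, with n = 7.
Posterior ∝ λ^2e^(−4.9λ) · λ^43e^(−7λ) = λ^45e^(−11.9λ), i.e. Gamma(shape=46, rate=11.9).
The mode of a Gamma(a, b) with a ≥ 1 (shape–rate) is (a−1)/b = 45/11.9 ≈ 3.782.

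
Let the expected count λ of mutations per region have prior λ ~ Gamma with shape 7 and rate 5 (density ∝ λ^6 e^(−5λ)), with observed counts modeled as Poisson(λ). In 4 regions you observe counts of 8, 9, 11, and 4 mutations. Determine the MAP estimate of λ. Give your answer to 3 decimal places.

Σxᵢ = 8+9+11+4 = 32, with n = 4.
Posterior ∝ λ^6e^(−5λ) · λ^32e^(−4λ) = λ^38e^(−9λ), i.e. Gamma(shape=39, rate=9).
The mode of a Gamma(a, b) with a ≥ 1 (shape–rate) is (a−1)/b = 38/9 ≈ 4.222.

λ̂_MAP = 4.222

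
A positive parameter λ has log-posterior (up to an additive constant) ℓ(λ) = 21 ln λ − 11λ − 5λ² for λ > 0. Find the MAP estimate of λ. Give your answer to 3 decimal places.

ℓ'(λ) = 21/λ − 11 − 10λ. Setting this to zero and multiplying by λ: 10λ² + 11λ − 21 = 0.
λ = (−11 + √(11² + 4·10·21)) / (2·10) = (−11 + √961) / 20 = (−11 + 31)/20 = 1.
ℓ''(λ) = −21/λ² − 10 < 0, confirming a maximum.

λ̂_MAP = 1.000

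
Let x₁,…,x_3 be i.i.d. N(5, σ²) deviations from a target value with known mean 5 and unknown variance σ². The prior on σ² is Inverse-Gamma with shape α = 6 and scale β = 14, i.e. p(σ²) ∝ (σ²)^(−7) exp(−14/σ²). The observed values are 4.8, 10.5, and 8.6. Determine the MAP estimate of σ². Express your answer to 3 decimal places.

σ̂²_MAP = 4.191

Sum of squared deviations about the known mean: SS = (4.8−5)² + (10.5−5)² + (8.6−5)² = 43.25.
The Normal likelihood contributes (σ²)^(−n/2) exp(−SS/(2σ²)), so the posterior is Inverse-Gamma(α + n/2, β + SS/2) = Inverse-Gamma(7.5, 35.625).
The mode of Inverse-Gamma(a, b) is b/(a+1) = 35.625/8.5 ≈ 4.191.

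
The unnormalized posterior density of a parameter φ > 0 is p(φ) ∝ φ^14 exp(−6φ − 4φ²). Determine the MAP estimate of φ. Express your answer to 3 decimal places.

ℓ'(φ) = 14/φ − 6 − 8φ. Setting this to zero and multiplying by φ: 8φ² + 6φ − 14 = 0.
φ = (−6 + √(6² + 4·8·14)) / (2·8) = (−6 + √484) / 16 = (−6 + 22)/16 = 1.
ℓ''(φ) = −14/φ² − 8 < 0, confirming a maximum.

φ̂_MAP = 1.000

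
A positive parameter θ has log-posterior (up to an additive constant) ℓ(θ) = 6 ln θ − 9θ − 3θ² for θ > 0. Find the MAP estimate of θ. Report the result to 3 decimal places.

ℓ'(θ) = 6/θ − 9 − 6θ. Setting this to zero and multiplying by θ: 6θ² + 9θ − 6 = 0.
θ = (−9 + √(9² + 4·6·6)) / (2·6) = (−9 + √225) / 12 = (−9 + 15)/12 = 1/2.
ℓ''(θ) = −6/θ² − 6 < 0, confirming a maximum.

θ̂_MAP = 0.500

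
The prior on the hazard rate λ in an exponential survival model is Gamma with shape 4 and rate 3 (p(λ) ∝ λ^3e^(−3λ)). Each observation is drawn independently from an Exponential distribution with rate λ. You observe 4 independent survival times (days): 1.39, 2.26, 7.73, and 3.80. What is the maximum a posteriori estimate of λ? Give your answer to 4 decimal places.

The Exponential(rate=λ) likelihood is ∝ λ^n e^(−λΣtᵢ). Here n = 4 and Σtᵢ = 1.39 + 2.26 + 7.73 + 3.80 = 15.18.
Posterior ∝ λ^3e^(−3λ) · λ^4e^(−15.18λ) = λ^7e^(−18.18λ), i.e. Gamma(8, 18.18).
Mode = (a−1)/b = 7/18.18 ≈ 0.3850.

λ̂_MAP = 0.3850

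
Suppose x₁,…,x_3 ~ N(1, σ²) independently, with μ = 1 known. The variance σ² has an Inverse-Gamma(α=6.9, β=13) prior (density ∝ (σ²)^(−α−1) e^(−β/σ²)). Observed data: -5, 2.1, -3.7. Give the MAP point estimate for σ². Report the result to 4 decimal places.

σ̂²_MAP = 4.5372

Sum of squared deviations about the known mean: SS = (-5−1)² + (2.1−1)² + (-3.7−1)² = 59.3.
The Normal likelihood contributes (σ²)^(−n/2) exp(−SS/(2σ²)), so the posterior is Inverse-Gamma(α + n/2, β + SS/2) = Inverse-Gamma(8.4, 42.65).
The mode of Inverse-Gamma(a, b) is b/(a+1) = 42.65/9.4 ≈ 4.5372.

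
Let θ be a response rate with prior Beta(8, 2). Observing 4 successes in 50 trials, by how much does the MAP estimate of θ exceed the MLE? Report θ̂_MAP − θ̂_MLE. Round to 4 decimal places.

Posterior is Beta(12, 48); MAP = (12−1)/(60−2) = 11/58 ≈ 0.18966.
MLE ignores the prior: θ̂_MLE = k/n = 4/50 ≈ 0.08000.
Difference = 11/58 − 4/50 = 159/1450 ≈ 0.1097.

MAP − MLE = 0.1097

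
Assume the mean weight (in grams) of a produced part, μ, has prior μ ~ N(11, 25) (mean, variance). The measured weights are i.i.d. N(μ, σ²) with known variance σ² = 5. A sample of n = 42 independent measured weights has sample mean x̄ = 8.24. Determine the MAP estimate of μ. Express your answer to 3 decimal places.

μ̂_MAP = 8.253

n = 42, x̄ = 8.24.
For a Normal prior and Normal likelihood with known variance, the posterior is Normal; its mode equals its mean, the precision-weighted average.
Prior precision 1/σ₀² = 1/25 = 0.04; data precision n/σ² = 42/5 = 8.4.
μ̂ = (0.04·11 + 8.4·8.24) / (0.04 + 8.4) = 69.656/8.44 = 8707/1055 ≈ 8.253.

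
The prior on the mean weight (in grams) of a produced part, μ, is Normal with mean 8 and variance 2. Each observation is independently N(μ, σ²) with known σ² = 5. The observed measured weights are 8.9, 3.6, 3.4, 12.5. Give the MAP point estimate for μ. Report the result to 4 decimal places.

n = 4; x̄ = (8.9 + 3.6 + 3.4 + 12.5)/4 = 28.4/4 = 7.1.
For a Normal prior and Normal likelihood with known variance, the posterior is Normal; its mode equals its mean, the precision-weighted average.
Prior precision 1/σ₀² = 1/2 = 0.5; data precision n/σ² = 4/5 = 0.8.
μ̂ = (0.5·8 + 0.8·7.1) / (0.5 + 0.8) = 9.68/1.3 = 484/65 ≈ 7.4462.

μ̂_MAP = 7.4462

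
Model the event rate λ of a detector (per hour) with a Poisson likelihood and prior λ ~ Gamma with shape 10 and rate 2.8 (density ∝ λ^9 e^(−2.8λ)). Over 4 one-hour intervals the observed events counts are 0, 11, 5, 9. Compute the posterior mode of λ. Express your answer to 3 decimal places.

Σxᵢ = 0+11+5+9 = 25, with n = 4.
Posterior ∝ λ^9e^(−2.8λ) · λ^25e^(−4λ) = λ^34e^(−6.8λ), i.e. Gamma(shape=35, rate=6.8).
The mode of a Gamma(a, b) with a ≥ 1 (shape–rate) is (a−1)/b = 34/6.8 ≈ 5.000.

λ̂_MAP = 5.000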